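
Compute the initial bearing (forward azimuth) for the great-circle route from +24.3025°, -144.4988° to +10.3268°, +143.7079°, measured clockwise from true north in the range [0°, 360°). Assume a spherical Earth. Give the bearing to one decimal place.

272.3°

Δλ = 143.7079 − -144.4988 = 288.2067°; wrapped into (−180°, 180°]: -71.7933°.
θ = atan2( sin Δλ · cos φ₂ , cos φ₁ · sin φ₂ − sin φ₁ · cos φ₂ · cos Δλ )
  = atan2(-0.93455, 0.03687) = -87.741° → normalised to [0°, 360°): 272.259°.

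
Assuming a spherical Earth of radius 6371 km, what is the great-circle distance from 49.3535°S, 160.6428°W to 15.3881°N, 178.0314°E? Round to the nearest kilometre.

Δλ = 178.0314 − -160.6428 = 338.6742°; wrapped into (−180°, 180°]: -21.3258°.
Δφ = 15.3881 − -49.3535 = 64.7416°.
a = sin²(Δφ/2) + cos φ₁ · cos φ₂ · sin²(Δλ/2) = 0.308151.
c = 2·atan2(√a, √(1−a)) = 1.17700 rad → d = 6371·c ≈ 7498.66 km.

7499 km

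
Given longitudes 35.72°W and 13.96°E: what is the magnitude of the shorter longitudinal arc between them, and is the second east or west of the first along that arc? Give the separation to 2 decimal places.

49.68° east

Raw difference: 13.96 − -35.72 = 49.68°.
Normalise into (−180°, 180°]: 49.68° stays 49.68°.
Positive ⇒ the second point lies to the east; separation 49.68°.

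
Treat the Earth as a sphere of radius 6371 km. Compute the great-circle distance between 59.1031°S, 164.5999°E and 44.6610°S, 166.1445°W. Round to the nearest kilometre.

Δλ = -166.1445 − 164.5999 = -330.7444°; wrapped into (−180°, 180°]: 29.2556°.
Δφ = -44.6610 − -59.1031 = 14.4421°.
a = sin²(Δφ/2) + cos φ₁ · cos φ₂ · sin²(Δλ/2) = 0.039093.
c = 2·atan2(√a, √(1−a)) = 0.39806 rad → d = 6371·c ≈ 2536.06 km.

2536 km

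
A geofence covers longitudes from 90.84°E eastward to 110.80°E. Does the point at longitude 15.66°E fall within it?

No

Band width going east from +90.84° to +110.80°: ((110.80 − 90.84) mod 360) = 19.96°.
Offset of +15.66° east of the west edge: ((15.66 − 90.84) mod 360) = 284.82°.
284.82° > 19.96° ⇒ outside.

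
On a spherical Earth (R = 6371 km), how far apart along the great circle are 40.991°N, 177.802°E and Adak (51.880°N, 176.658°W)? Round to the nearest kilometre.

1282 km

Δλ = -176.658 − 177.802 = -354.460°; wrapped into (−180°, 180°]: 5.540°.
Δφ = 51.880 − 40.991 = 10.889°.
a = sin²(Δφ/2) + cos φ₁ · cos φ₂ · sin²(Δλ/2) = 0.010091.
c = 2·atan2(√a, √(1−a)) = 0.20124 rad → d = 6371·c ≈ 1282.13 km.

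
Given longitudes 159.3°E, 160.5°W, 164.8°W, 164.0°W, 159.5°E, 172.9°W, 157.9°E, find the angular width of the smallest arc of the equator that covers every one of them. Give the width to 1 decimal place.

41.6°

Sort the longitudes: -172.9°, -164.8°, -164.0°, -160.5°, +157.9°, +159.3°, +159.5°.
Eastward gaps between consecutive values (wrapping around): 8.1°, 0.8°, 3.5°, 318.4°, 1.4°, 0.2°, 27.6°.
Largest gap = 318.4° ⇒ minimal covering band is its complement: 360° − 318.4° = 41.6°.
Band runs from +157.9° eastward to -160.5°, crossing the antimeridian.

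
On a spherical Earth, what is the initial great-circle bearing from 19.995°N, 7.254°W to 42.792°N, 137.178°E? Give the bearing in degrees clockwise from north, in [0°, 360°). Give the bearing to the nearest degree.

27°

Δλ = 137.178 − -7.254 = 144.432°.
θ = atan2( sin Δλ · cos φ₂ , cos φ₁ · sin φ₂ − sin φ₁ · cos φ₂ · cos Δλ )
  = atan2(0.42684, 0.84250) = 26.869° → normalised to [0°, 360°): 26.869°.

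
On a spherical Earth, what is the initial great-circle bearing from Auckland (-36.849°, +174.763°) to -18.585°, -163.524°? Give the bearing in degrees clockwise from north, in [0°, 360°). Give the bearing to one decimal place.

52.1°

Δλ = -163.524 − 174.763 = -338.287°; wrapped into (−180°, 180°]: 21.713°.
θ = atan2( sin Δλ · cos φ₂ , cos φ₁ · sin φ₂ − sin φ₁ · cos φ₂ · cos Δλ )
  = atan2(0.35066, 0.27306) = 52.092° → normalised to [0°, 360°): 52.092°.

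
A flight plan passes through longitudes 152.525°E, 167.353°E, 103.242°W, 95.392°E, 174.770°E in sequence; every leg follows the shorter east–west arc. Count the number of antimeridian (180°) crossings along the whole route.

2

Leg 1: +152.525° → +167.353°, shortest Δλ = 14.828° (east) — does not cross 180°.
Leg 2: +167.353° → -103.242°, shortest Δλ = 89.405° (east) — crosses 180°.
Leg 3: -103.242° → +95.392°, shortest Δλ = -161.366° (west) — crosses 180°.
Leg 4: +95.392° → +174.770°, shortest Δλ = 79.378° (east) — does not cross 180°.
Total crossings: 2.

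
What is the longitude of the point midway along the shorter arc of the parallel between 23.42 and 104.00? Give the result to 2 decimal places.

Signed shortest Δλ from +23.42° to +104.00° is +80.58°.
Midpoint longitude = +23.42° + (+80.58°)/2 = +23.42° + 40.29° = +63.71°.

+63.71°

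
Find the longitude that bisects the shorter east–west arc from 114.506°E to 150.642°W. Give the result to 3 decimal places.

161.932°E

Signed shortest Δλ from +114.506° to -150.642° is +94.852°.
Midpoint longitude = +114.506° + (+94.852°)/2 = +114.506° + 47.426° = +161.932°.
(The naïve average (+114.506 + -150.642)/2 = -18.068° is on the wrong side of the globe.)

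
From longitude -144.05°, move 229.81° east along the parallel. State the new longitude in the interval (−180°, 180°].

+85.76°

Start at -144.05°; shift +229.81° → +85.76°.
+85.76° already lies in (−180°, 180°].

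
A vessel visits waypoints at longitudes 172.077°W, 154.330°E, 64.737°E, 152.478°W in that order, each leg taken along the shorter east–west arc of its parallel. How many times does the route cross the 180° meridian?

Leg 1: -172.077° → +154.330°, shortest Δλ = -33.593° (west) — crosses 180°.
Leg 2: +154.330° → +64.737°, shortest Δλ = -89.593° (west) — does not cross 180°.
Leg 3: +64.737° → -152.478°, shortest Δλ = 142.785° (east) — crosses 180°.
Total crossings: 2.

2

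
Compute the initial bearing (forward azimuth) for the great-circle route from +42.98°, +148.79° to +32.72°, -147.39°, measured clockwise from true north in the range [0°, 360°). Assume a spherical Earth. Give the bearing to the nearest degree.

Δλ = -147.39 − 148.79 = -296.18°; wrapped into (−180°, 180°]: 63.82°.
θ = atan2( sin Δλ · cos φ₂ , cos φ₁ · sin φ₂ − sin φ₁ · cos φ₂ · cos Δλ )
  = atan2(0.75501, 0.14240) = 79.319° → normalised to [0°, 360°): 79.319°.

79°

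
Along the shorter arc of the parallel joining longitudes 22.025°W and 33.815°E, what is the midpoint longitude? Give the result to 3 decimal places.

Signed shortest Δλ from -22.025° to +33.815° is +55.840°.
Midpoint longitude = -22.025° + (+55.840°)/2 = -22.025° + 27.920° = +5.895°.

5.895°E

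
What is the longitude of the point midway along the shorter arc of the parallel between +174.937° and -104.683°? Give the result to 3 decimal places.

Signed shortest Δλ from +174.937° to -104.683° is +80.380°.
Midpoint longitude = +174.937° + (+80.380°)/2 = +174.937° + 40.190° = +215.127°.
Normalise into (−180°, 180°]: -144.873°.
(The naïve average (+174.937 + -104.683)/2 = 35.127° is on the wrong side of the globe.)

-144.873°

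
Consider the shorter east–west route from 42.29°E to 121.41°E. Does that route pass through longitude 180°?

Signed shortest Δλ = ((121.41 − 42.29 + 180) mod 360) − 180 = 79.12°.
Going east by 79.12° from +42.29° reaches +121.41° without touching 180°.

No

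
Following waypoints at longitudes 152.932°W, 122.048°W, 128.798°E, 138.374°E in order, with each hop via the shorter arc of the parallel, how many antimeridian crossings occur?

Leg 1: -152.932° → -122.048°, shortest Δλ = 30.884° (east) — does not cross 180°.
Leg 2: -122.048° → +128.798°, shortest Δλ = -109.154° (west) — crosses 180°.
Leg 3: +128.798° → +138.374°, shortest Δλ = 9.576° (east) — does not cross 180°.
Total crossings: 1.

1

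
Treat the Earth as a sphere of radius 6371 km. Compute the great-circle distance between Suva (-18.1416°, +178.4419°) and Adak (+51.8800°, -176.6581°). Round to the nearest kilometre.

Δλ = -176.6581 − 178.4419 = -355.1000°; wrapped into (−180°, 180°]: 4.9000°.
Δφ = 51.8800 − -18.1416 = 70.0216°.
a = sin²(Δφ/2) + cos φ₁ · cos φ₂ · sin²(Δλ/2) = 0.330239.
c = 2·atan2(√a, √(1−a)) = 1.22439 rad → d = 6371·c ≈ 7800.57 km.

7801 km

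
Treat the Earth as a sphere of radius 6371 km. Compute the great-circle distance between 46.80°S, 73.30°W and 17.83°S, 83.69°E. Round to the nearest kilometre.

Δλ = 83.69 − -73.30 = 156.99°.
Δφ = -17.83 − -46.80 = 28.97°.
a = sin²(Δφ/2) + cos φ₁ · cos φ₂ · sin²(Δλ/2) = 0.688307.
c = 2·atan2(√a, √(1−a)) = 1.95693 rad → d = 6371·c ≈ 12467.63 km.

12468 km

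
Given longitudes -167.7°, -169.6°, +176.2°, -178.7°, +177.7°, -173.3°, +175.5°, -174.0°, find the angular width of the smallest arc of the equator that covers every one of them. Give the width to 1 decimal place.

Sort the longitudes: -178.7°, -174.0°, -173.3°, -169.6°, -167.7°, +175.5°, +176.2°, +177.7°.
Eastward gaps between consecutive values (wrapping around): 4.7°, 0.7°, 3.7°, 1.9°, 343.2°, 0.7°, 1.5°, 3.6°.
Largest gap = 343.2° ⇒ minimal covering band is its complement: 360° − 343.2° = 16.8°.
Band runs from +175.5° eastward to -167.7°, crossing the antimeridian.

16.8°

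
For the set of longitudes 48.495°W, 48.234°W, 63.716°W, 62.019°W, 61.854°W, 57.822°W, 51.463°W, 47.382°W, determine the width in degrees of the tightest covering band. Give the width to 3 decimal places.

Sort the longitudes: -63.716°, -62.019°, -61.854°, -57.822°, -51.463°, -48.495°, -48.234°, -47.382°.
Eastward gaps between consecutive values (wrapping around): 1.697°, 0.165°, 4.032°, 6.359°, 2.968°, 0.261°, 0.852°, 343.666°.
Largest gap = 343.666° ⇒ minimal covering band is its complement: 360° − 343.666° = 16.334°.
Band runs from -63.716° eastward to -47.382°.

16.334°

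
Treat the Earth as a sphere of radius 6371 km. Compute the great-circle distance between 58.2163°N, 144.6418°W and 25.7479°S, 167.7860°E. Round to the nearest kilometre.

10321 km

Δλ = 167.7860 − -144.6418 = 312.4278°; wrapped into (−180°, 180°]: -47.5722°.
Δφ = -25.7479 − 58.2163 = -83.9642°.
a = sin²(Δφ/2) + cos φ₁ · cos φ₂ · sin²(Δλ/2) = 0.524599.
c = 2·atan2(√a, √(1−a)) = 1.62001 rad → d = 6371·c ≈ 10321.11 km.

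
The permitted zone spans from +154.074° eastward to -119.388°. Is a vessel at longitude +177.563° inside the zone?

Band width going east from +154.074° to -119.388°: ((-119.388 − 154.074) mod 360) = 86.538°.
Offset of +177.563° east of the west edge: ((177.563 − 154.074) mod 360) = 23.489°.
23.489° ≤ 86.538° ⇒ inside.

Yes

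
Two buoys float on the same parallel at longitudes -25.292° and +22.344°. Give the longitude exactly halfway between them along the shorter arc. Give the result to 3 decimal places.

Signed shortest Δλ from -25.292° to +22.344° is +47.636°.
Midpoint longitude = -25.292° + (+47.636°)/2 = -25.292° + 23.818° = -1.474°.

-1.474°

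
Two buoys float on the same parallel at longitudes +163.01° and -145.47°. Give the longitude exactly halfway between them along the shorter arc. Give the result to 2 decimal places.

Signed shortest Δλ from +163.01° to -145.47° is +51.52°.
Midpoint longitude = +163.01° + (+51.52°)/2 = +163.01° + 25.76° = +188.77°.
Normalise into (−180°, 180°]: -171.23°.
(The naïve average (+163.01 + -145.47)/2 = 8.77° is on the wrong side of the globe.)

-171.23°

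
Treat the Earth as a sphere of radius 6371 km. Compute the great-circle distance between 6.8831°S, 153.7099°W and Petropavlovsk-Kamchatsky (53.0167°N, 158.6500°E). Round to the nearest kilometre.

8022 km

Δλ = 158.6500 − -153.7099 = 312.3599°; wrapped into (−180°, 180°]: -47.6401°.
Δφ = 53.0167 − -6.8831 = 59.8998°.
a = sin²(Δφ/2) + cos φ₁ · cos φ₂ · sin²(Δλ/2) = 0.346658.
c = 2·atan2(√a, √(1−a)) = 1.25909 rad → d = 6371·c ≈ 8021.66 km.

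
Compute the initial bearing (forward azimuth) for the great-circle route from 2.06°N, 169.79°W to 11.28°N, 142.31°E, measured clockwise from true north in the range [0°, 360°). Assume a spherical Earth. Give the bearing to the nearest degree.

283°

Δλ = 142.31 − -169.79 = 312.10°; wrapped into (−180°, 180°]: -47.90°.
θ = atan2( sin Δλ · cos φ₂ , cos φ₁ · sin φ₂ − sin φ₁ · cos φ₂ · cos Δλ )
  = atan2(-0.72764, 0.17184) = -76.712° → normalised to [0°, 360°): 283.288°.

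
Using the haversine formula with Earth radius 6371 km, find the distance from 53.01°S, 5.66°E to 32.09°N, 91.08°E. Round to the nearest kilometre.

12516 km

Δλ = 91.08 − 5.66 = 85.42°.
Δφ = 32.09 − -53.01 = 85.10°.
a = sin²(Δφ/2) + cos φ₁ · cos φ₂ · sin²(Δλ/2) = 0.691814.
c = 2·atan2(√a, √(1−a)) = 1.96452 rad → d = 6371·c ≈ 12515.94 km.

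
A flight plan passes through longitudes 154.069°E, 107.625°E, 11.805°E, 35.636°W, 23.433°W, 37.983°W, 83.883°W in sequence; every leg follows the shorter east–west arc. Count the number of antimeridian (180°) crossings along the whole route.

Leg 1: +154.069° → +107.625°, shortest Δλ = -46.444° (west) — does not cross 180°.
Leg 2: +107.625° → +11.805°, shortest Δλ = -95.82° (west) — does not cross 180°.
Leg 3: +11.805° → -35.636°, shortest Δλ = -47.441° (west) — does not cross 180°.
Leg 4: -35.636° → -23.433°, shortest Δλ = 12.203° (east) — does not cross 180°.
Leg 5: -23.433° → -37.983°, shortest Δλ = -14.55° (west) — does not cross 180°.
Leg 6: -37.983° → -83.883°, shortest Δλ = -45.9° (west) — does not cross 180°.
Total crossings: 0.

0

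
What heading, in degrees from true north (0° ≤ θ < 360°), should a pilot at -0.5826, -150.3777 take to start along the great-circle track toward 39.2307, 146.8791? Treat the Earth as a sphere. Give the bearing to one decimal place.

312.7°

Δλ = 146.8791 − -150.3777 = 297.2568°; wrapped into (−180°, 180°]: -62.7432°.
θ = atan2( sin Δλ · cos φ₂ , cos φ₁ · sin φ₂ − sin φ₁ · cos φ₂ · cos Δλ )
  = atan2(-0.68860, 0.63602) = -47.273° → normalised to [0°, 360°): 312.727°.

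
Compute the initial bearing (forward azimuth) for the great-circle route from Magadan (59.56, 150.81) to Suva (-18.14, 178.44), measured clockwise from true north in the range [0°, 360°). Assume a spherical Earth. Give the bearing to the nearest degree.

Δλ = 178.44 − 150.81 = 27.63°.
θ = atan2( sin Δλ · cos φ₂ , cos φ₁ · sin φ₂ − sin φ₁ · cos φ₂ · cos Δλ )
  = atan2(0.44071, -0.88361) = 153.492° → normalised to [0°, 360°): 153.492°.

153°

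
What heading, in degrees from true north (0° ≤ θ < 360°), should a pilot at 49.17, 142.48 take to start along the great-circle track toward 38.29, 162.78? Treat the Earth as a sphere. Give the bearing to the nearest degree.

119°

Δλ = 162.78 − 142.48 = 20.30°.
θ = atan2( sin Δλ · cos φ₂ , cos φ₁ · sin φ₂ − sin φ₁ · cos φ₂ · cos Δλ )
  = atan2(0.27230, -0.15187) = 119.149° → normalised to [0°, 360°): 119.149°.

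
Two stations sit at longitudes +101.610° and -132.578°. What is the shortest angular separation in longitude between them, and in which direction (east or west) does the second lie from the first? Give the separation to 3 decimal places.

125.812° east

Raw difference: -132.578 − 101.610 = -234.188°.
Normalise into (−180°, 180°]: -234.188° + 360° = 125.812°.
Positive ⇒ the second point lies to the east; separation 125.812°.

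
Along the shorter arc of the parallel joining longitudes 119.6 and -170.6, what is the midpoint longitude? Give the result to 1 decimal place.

Signed shortest Δλ from +119.6° to -170.6° is +69.8°.
Midpoint longitude = +119.6° + (+69.8°)/2 = +119.6° + 34.9° = +154.5°.
(The naïve average (+119.6 + -170.6)/2 = -25.5° is on the wrong side of the globe.)

+154.5°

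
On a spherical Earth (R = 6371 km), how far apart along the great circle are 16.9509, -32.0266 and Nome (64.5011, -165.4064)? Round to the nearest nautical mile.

5471 nmi

Δλ = -165.4064 − -32.0266 = -133.3798°.
Δφ = 64.5011 − 16.9509 = 47.5502°.
a = sin²(Δφ/2) + cos φ₁ · cos φ₂ · sin²(Δλ/2) = 0.509839.
c = 2·atan2(√a, √(1−a)) = 1.59048 rad → d = 6371·c ≈ 10132.92 km ≈ 5471.34 nmi.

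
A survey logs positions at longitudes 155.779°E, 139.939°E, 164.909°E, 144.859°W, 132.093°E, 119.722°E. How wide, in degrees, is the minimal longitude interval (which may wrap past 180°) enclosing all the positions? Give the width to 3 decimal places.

Sort the longitudes: -144.859°, +119.722°, +132.093°, +139.939°, +155.779°, +164.909°.
Eastward gaps between consecutive values (wrapping around): 264.581°, 12.371°, 7.846°, 15.840°, 9.130°, 50.232°.
Largest gap = 264.581° ⇒ minimal covering band is its complement: 360° − 264.581° = 95.419°.
Band runs from +119.722° eastward to -144.859°, crossing the antimeridian.

95.419°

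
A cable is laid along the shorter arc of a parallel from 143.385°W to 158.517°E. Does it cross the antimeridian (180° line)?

Naïve |158.517 − -143.385| = 301.902° > 180°, so the shorter arc goes the other way round — across 180°.
Signed shortest Δλ = ((158.517 − -143.385 + 180) mod 360) − 180 = -58.098°.
Going west by 58.098° from -143.385° passes through 180° before reaching +158.517°.

Yes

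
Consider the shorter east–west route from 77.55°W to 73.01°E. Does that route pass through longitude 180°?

Signed shortest Δλ = ((73.01 − -77.55 + 180) mod 360) − 180 = 150.56°.
Going east by 150.56° from -77.55° reaches +73.01° without touching 180°.

No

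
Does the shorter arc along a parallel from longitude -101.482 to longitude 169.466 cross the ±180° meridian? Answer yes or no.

Naïve |169.466 − -101.482| = 270.948° > 180°, so the shorter arc goes the other way round — across 180°.
Signed shortest Δλ = ((169.466 − -101.482 + 180) mod 360) − 180 = -89.052°.
Going west by 89.052° from -101.482° passes through 180° before reaching +169.466°.

Yes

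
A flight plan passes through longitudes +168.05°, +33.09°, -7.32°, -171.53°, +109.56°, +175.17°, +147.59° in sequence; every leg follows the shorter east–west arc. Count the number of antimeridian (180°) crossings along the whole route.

1

Leg 1: +168.05° → +33.09°, shortest Δλ = -134.96° (west) — does not cross 180°.
Leg 2: +33.09° → -7.32°, shortest Δλ = -40.41° (west) — does not cross 180°.
Leg 3: -7.32° → -171.53°, shortest Δλ = -164.21° (west) — does not cross 180°.
Leg 4: -171.53° → +109.56°, shortest Δλ = -78.91° (west) — crosses 180°.
Leg 5: +109.56° → +175.17°, shortest Δλ = 65.61° (east) — does not cross 180°.
Leg 6: +175.17° → +147.59°, shortest Δλ = -27.58° (west) — does not cross 180°.
Total crossings: 1.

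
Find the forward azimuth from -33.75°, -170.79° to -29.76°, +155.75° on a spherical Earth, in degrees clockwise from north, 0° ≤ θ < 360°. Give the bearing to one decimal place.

Δλ = 155.75 − -170.79 = 326.54°; wrapped into (−180°, 180°]: -33.46°.
θ = atan2( sin Δλ · cos φ₂ , cos φ₁ · sin φ₂ − sin φ₁ · cos φ₂ · cos Δλ )
  = atan2(-0.47864, -0.01035) = -91.239° → normalised to [0°, 360°): 268.761°.

268.8°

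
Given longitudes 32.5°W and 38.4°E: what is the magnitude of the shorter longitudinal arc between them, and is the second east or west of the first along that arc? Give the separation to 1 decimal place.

70.9° east

Raw difference: 38.4 − -32.5 = 70.9°.
Normalise into (−180°, 180°]: 70.9° stays 70.9°.
Positive ⇒ the second point lies to the east; separation 70.9°.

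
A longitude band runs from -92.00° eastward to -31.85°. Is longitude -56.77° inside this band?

Yes

Band width going east from -92.00° to -31.85°: ((-31.85 − -92.00) mod 360) = 60.15°.
Offset of -56.77° east of the west edge: ((-56.77 − -92.00) mod 360) = 35.23°.
35.23° ≤ 60.15° ⇒ inside.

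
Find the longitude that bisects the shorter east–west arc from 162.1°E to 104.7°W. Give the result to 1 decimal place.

Signed shortest Δλ from +162.1° to -104.7° is +93.2°.
Midpoint longitude = +162.1° + (+93.2°)/2 = +162.1° + 46.6° = +208.7°.
Normalise into (−180°, 180°]: -151.3°.
(The naïve average (+162.1 + -104.7)/2 = 28.7° is on the wrong side of the globe.)

151.3°W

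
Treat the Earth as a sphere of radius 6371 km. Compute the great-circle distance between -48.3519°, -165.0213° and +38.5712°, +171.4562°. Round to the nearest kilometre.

9941 km

Δλ = 171.4562 − -165.0213 = 336.4775°; wrapped into (−180°, 180°]: -23.5225°.
Δφ = 38.5712 − -48.3519 = 86.9231°.
a = sin²(Δφ/2) + cos φ₁ · cos φ₂ · sin²(Δλ/2) = 0.494749.
c = 2·atan2(√a, √(1−a)) = 1.56029 rad → d = 6371·c ≈ 9940.64 km.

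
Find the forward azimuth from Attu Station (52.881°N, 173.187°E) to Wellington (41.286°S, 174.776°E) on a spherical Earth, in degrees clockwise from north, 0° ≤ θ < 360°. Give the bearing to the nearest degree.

Δλ = 174.776 − 173.187 = 1.589°.
θ = atan2( sin Δλ · cos φ₂ , cos φ₁ · sin φ₂ − sin φ₁ · cos φ₂ · cos Δλ )
  = atan2(0.02084, -0.99713) = 178.803° → normalised to [0°, 360°): 178.803°.

179°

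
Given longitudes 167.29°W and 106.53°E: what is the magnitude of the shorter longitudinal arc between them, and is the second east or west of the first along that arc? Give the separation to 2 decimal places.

Raw difference: 106.53 − -167.29 = 273.82°.
Normalise into (−180°, 180°]: 273.82° − 360° = -86.18°.
Negative ⇒ the second point lies to the west; separation 86.18°.

86.18° west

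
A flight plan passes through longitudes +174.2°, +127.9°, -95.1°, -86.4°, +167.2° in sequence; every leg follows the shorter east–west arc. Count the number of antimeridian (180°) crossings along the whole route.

2

Leg 1: +174.2° → +127.9°, shortest Δλ = -46.3° (west) — does not cross 180°.
Leg 2: +127.9° → -95.1°, shortest Δλ = 137.0° (east) — crosses 180°.
Leg 3: -95.1° → -86.4°, shortest Δλ = 8.7° (east) — does not cross 180°.
Leg 4: -86.4° → +167.2°, shortest Δλ = -106.4° (west) — crosses 180°.
Total crossings: 2.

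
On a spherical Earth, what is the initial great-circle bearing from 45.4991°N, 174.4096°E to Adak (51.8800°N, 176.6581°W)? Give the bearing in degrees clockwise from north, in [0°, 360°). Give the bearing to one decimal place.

39.5°

Δλ = -176.6581 − 174.4096 = -351.0677°; wrapped into (−180°, 180°]: 8.9323°.
θ = atan2( sin Δλ · cos φ₂ , cos φ₁ · sin φ₂ − sin φ₁ · cos φ₂ · cos Δλ )
  = atan2(0.09585, 0.11648) = 39.451° → normalised to [0°, 360°): 39.451°.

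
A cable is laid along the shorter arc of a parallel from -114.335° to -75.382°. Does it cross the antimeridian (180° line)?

Signed shortest Δλ = ((-75.382 − -114.335 + 180) mod 360) − 180 = 38.953°.
Going east by 38.953° from -114.335° reaches -75.382° without touching 180°.

No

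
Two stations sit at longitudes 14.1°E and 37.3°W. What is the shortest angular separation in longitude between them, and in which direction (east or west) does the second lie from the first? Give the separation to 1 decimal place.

51.4° west

Raw difference: -37.3 − 14.1 = -51.4°.
Normalise into (−180°, 180°]: -51.4° stays -51.4°.
Negative ⇒ the second point lies to the west; separation 51.4°.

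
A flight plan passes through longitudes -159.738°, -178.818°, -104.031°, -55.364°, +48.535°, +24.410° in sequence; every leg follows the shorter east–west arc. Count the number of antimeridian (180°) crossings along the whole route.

0

Leg 1: -159.738° → -178.818°, shortest Δλ = -19.08° (west) — does not cross 180°.
Leg 2: -178.818° → -104.031°, shortest Δλ = 74.787° (east) — does not cross 180°.
Leg 3: -104.031° → -55.364°, shortest Δλ = 48.667° (east) — does not cross 180°.
Leg 4: -55.364° → +48.535°, shortest Δλ = 103.899° (east) — does not cross 180°.
Leg 5: +48.535° → +24.410°, shortest Δλ = -24.125° (west) — does not cross 180°.
Total crossings: 0.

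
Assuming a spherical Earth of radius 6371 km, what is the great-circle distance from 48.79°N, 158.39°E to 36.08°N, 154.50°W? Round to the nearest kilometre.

Δλ = -154.50 − 158.39 = -312.89°; wrapped into (−180°, 180°]: 47.11°.
Δφ = 36.08 − 48.79 = -12.71°.
a = sin²(Δφ/2) + cos φ₁ · cos φ₂ · sin²(Δλ/2) = 0.097287.
c = 2·atan2(√a, √(1−a)) = 0.63440 rad → d = 6371·c ≈ 4041.78 km.

4042 km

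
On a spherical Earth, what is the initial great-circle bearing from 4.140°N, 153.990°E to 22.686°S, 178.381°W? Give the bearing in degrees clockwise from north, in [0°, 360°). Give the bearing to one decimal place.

136.0°

Δλ = -178.381 − 153.990 = -332.371°; wrapped into (−180°, 180°]: 27.629°.
θ = atan2( sin Δλ · cos φ₂ , cos φ₁ · sin φ₂ − sin φ₁ · cos φ₂ · cos Δλ )
  = atan2(0.42787, -0.44369) = 136.040° → normalised to [0°, 360°): 136.040°.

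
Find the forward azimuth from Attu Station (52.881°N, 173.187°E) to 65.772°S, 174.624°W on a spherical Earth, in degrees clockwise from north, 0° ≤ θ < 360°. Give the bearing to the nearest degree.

174°

Δλ = -174.624 − 173.187 = -347.811°; wrapped into (−180°, 180°]: 12.189°.
θ = atan2( sin Δλ · cos φ₂ , cos φ₁ · sin φ₂ − sin φ₁ · cos φ₂ · cos Δλ )
  = atan2(0.08664, -0.87016) = 174.314° → normalised to [0°, 360°): 174.314°.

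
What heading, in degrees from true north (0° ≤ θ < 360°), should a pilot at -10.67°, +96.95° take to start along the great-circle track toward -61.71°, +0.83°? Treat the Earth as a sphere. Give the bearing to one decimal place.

Δλ = 0.83 − 96.95 = -96.12°.
θ = atan2( sin Δλ · cos φ₂ , cos φ₁ · sin φ₂ − sin φ₁ · cos φ₂ · cos Δλ )
  = atan2(-0.47123, -0.87469) = -151.687° → normalised to [0°, 360°): 208.313°.

208.3°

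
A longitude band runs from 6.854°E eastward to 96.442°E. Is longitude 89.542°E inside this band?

Yes

Band width going east from +6.854° to +96.442°: ((96.442 − 6.854) mod 360) = 89.588°.
Offset of +89.542° east of the west edge: ((89.542 − 6.854) mod 360) = 82.688°.
82.688° ≤ 89.588° ⇒ inside.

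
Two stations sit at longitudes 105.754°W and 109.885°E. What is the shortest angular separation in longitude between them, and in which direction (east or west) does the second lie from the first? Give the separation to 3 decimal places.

Raw difference: 109.885 − -105.754 = 215.639°.
Normalise into (−180°, 180°]: 215.639° − 360° = -144.361°.
Negative ⇒ the second point lies to the west; separation 144.361°.

144.361° west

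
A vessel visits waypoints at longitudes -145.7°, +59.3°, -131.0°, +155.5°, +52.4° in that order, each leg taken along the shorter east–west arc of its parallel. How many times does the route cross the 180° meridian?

3

Leg 1: -145.7° → +59.3°, shortest Δλ = -155.0° (west) — crosses 180°.
Leg 2: +59.3° → -131.0°, shortest Δλ = 169.7° (east) — crosses 180°.
Leg 3: -131.0° → +155.5°, shortest Δλ = -73.5° (west) — crosses 180°.
Leg 4: +155.5° → +52.4°, shortest Δλ = -103.1° (west) — does not cross 180°.
Total crossings: 3.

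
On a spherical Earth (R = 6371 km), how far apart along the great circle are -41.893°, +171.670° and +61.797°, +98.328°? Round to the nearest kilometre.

Δλ = 98.328 − 171.670 = -73.342°.
Δφ = 61.797 − -41.893 = 103.690°.
a = sin²(Δφ/2) + cos φ₁ · cos φ₂ · sin²(Δλ/2) = 0.743810.
c = 2·atan2(√a, √(1−a)) = 2.08016 rad → d = 6371·c ≈ 13252.69 km.

13253 km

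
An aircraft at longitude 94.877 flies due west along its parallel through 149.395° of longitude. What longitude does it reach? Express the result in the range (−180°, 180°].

-54.518°

Start at +94.877°; shift −149.395° → -54.518°.
-54.518° already lies in (−180°, 180°].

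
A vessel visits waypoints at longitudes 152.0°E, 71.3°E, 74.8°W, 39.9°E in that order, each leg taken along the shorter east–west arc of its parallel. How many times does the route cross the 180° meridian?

0

Leg 1: +152.0° → +71.3°, shortest Δλ = -80.7° (west) — does not cross 180°.
Leg 2: +71.3° → -74.8°, shortest Δλ = -146.1° (west) — does not cross 180°.
Leg 3: -74.8° → +39.9°, shortest Δλ = 114.7° (east) — does not cross 180°.
Total crossings: 0.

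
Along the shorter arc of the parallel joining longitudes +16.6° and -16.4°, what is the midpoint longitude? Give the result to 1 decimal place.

Signed shortest Δλ from +16.6° to -16.4° is -33.0°.
Midpoint longitude = +16.6° + (-33.0°)/2 = +16.6° − 16.5° = +0.1°.

+0.1°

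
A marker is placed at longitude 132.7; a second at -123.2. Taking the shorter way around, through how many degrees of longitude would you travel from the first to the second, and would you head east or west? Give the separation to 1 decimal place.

Raw difference: -123.2 − 132.7 = -255.9°.
Normalise into (−180°, 180°]: -255.9° + 360° = 104.1°.
Positive ⇒ the second point lies to the east; separation 104.1°.

104.1° east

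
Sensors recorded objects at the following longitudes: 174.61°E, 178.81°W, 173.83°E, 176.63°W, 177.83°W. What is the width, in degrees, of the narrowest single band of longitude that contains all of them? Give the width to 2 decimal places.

Sort the longitudes: -178.81°, -177.83°, -176.63°, +173.83°, +174.61°.
Eastward gaps between consecutive values (wrapping around): 0.98°, 1.20°, 350.46°, 0.78°, 6.58°.
Largest gap = 350.46° ⇒ minimal covering band is its complement: 360° − 350.46° = 9.54°.
Band runs from +173.83° eastward to -176.63°, crossing the antimeridian.

9.54°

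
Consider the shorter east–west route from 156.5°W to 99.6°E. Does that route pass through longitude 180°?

Naïve |99.6 − -156.5| = 256.1° > 180°, so the shorter arc goes the other way round — across 180°.
Signed shortest Δλ = ((99.6 − -156.5 + 180) mod 360) − 180 = -103.9°.
Going west by 103.9° from -156.5° passes through 180° before reaching +99.6°.

Yes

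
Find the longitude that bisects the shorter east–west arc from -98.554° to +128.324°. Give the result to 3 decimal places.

-165.115°

Signed shortest Δλ from -98.554° to +128.324° is -133.122°.
Midpoint longitude = -98.554° + (-133.122°)/2 = -98.554° − 66.561° = -165.115°.
(The naïve average (-98.554 + +128.324)/2 = 14.885° is on the wrong side of the globe.)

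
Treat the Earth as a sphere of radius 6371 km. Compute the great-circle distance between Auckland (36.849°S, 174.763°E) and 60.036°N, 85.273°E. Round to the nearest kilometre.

13462 km

Δλ = 85.273 − 174.763 = -89.490°.
Δφ = 60.036 − -36.849 = 96.885°.
a = sin²(Δφ/2) + cos φ₁ · cos φ₂ · sin²(Δλ/2) = 0.757997.
c = 2·atan2(√a, √(1−a)) = 2.11296 rad → d = 6371·c ≈ 13461.69 km.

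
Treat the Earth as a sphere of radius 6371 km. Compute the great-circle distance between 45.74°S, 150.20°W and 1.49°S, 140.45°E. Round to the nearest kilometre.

8301 km

Δλ = 140.45 − -150.20 = 290.65°; wrapped into (−180°, 180°]: -69.35°.
Δφ = -1.49 − -45.74 = 44.25°.
a = sin²(Δφ/2) + cos φ₁ · cos φ₂ · sin²(Δλ/2) = 0.367668.
c = 2·atan2(√a, √(1−a)) = 1.30294 rad → d = 6371·c ≈ 8301.03 km.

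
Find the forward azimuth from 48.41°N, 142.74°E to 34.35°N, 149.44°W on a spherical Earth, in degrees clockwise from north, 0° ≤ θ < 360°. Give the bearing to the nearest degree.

80°

Δλ = -149.44 − 142.74 = -292.18°; wrapped into (−180°, 180°]: 67.82°.
θ = atan2( sin Δλ · cos φ₂ , cos φ₁ · sin φ₂ − sin φ₁ · cos φ₂ · cos Δλ )
  = atan2(0.76451, 0.14143) = 79.519° → normalised to [0°, 360°): 79.519°.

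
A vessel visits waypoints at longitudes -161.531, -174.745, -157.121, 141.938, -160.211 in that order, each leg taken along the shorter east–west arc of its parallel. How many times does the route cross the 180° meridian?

Leg 1: -161.531° → -174.745°, shortest Δλ = -13.214° (west) — does not cross 180°.
Leg 2: -174.745° → -157.121°, shortest Δλ = 17.624° (east) — does not cross 180°.
Leg 3: -157.121° → +141.938°, shortest Δλ = -60.941° (west) — crosses 180°.
Leg 4: +141.938° → -160.211°, shortest Δλ = 57.851° (east) — crosses 180°.
Total crossings: 2.

2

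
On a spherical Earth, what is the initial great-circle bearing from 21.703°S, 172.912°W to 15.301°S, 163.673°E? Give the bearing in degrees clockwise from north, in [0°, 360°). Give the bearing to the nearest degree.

Δλ = 163.673 − -172.912 = 336.585°; wrapped into (−180°, 180°]: -23.415°.
θ = atan2( sin Δλ · cos φ₂ , cos φ₁ · sin φ₂ − sin φ₁ · cos φ₂ · cos Δλ )
  = atan2(-0.38330, 0.08213) = -77.906° → normalised to [0°, 360°): 282.094°.

282°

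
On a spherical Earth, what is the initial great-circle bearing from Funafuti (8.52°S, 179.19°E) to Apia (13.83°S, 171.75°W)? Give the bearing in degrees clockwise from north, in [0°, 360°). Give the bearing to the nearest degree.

122°

Δλ = -171.75 − 179.19 = -350.94°; wrapped into (−180°, 180°]: 9.06°.
θ = atan2( sin Δλ · cos φ₂ , cos φ₁ · sin φ₂ − sin φ₁ · cos φ₂ · cos Δλ )
  = atan2(0.15290, -0.09434) = 121.674° → normalised to [0°, 360°): 121.674°.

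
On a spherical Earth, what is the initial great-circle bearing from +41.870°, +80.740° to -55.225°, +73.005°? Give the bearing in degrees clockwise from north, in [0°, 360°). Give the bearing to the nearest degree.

Δλ = 73.005 − 80.740 = -7.735°.
θ = atan2( sin Δλ · cos φ₂ , cos φ₁ · sin φ₂ − sin φ₁ · cos φ₂ · cos Δλ )
  = atan2(-0.07676, -0.98888) = -175.561° → normalised to [0°, 360°): 184.439°.

184°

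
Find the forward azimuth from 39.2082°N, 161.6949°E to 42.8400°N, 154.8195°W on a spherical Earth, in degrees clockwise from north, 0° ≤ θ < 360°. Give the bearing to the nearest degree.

Δλ = -154.8195 − 161.6949 = -316.5144°; wrapped into (−180°, 180°]: 43.4856°.
θ = atan2( sin Δλ · cos φ₂ , cos φ₁ · sin φ₂ − sin φ₁ · cos φ₂ · cos Δλ )
  = atan2(0.50461, 0.19056) = 69.312° → normalised to [0°, 360°): 69.312°.

69°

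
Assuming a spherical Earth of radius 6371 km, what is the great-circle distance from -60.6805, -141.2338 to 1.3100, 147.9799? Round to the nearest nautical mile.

4916 nmi

Δλ = 147.9799 − -141.2338 = 289.2137°; wrapped into (−180°, 180°]: -70.7863°.
Δφ = 1.3100 − -60.6805 = 61.9905°.
a = sin²(Δφ/2) + cos φ₁ · cos φ₂ · sin²(Δλ/2) = 0.429413.
c = 2·atan2(√a, √(1−a)) = 1.42915 rad → d = 6371·c ≈ 9105.11 km ≈ 4916.36 nmi.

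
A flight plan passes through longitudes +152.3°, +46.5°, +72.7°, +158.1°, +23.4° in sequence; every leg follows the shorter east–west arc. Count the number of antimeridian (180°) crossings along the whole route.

0

Leg 1: +152.3° → +46.5°, shortest Δλ = -105.8° (west) — does not cross 180°.
Leg 2: +46.5° → +72.7°, shortest Δλ = 26.2° (east) — does not cross 180°.
Leg 3: +72.7° → +158.1°, shortest Δλ = 85.4° (east) — does not cross 180°.
Leg 4: +158.1° → +23.4°, shortest Δλ = -134.7° (west) — does not cross 180°.
Total crossings: 0.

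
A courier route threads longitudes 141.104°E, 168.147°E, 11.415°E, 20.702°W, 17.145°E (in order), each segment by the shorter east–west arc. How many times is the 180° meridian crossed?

0

Leg 1: +141.104° → +168.147°, shortest Δλ = 27.043° (east) — does not cross 180°.
Leg 2: +168.147° → +11.415°, shortest Δλ = -156.732° (west) — does not cross 180°.
Leg 3: +11.415° → -20.702°, shortest Δλ = -32.117° (west) — does not cross 180°.
Leg 4: -20.702° → +17.145°, shortest Δλ = 37.847° (east) — does not cross 180°.
Total crossings: 0.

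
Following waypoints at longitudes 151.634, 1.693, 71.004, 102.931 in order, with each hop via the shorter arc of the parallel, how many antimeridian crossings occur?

0

Leg 1: +151.634° → +1.693°, shortest Δλ = -149.941° (west) — does not cross 180°.
Leg 2: +1.693° → +71.004°, shortest Δλ = 69.311° (east) — does not cross 180°.
Leg 3: +71.004° → +102.931°, shortest Δλ = 31.927° (east) — does not cross 180°.
Total crossings: 0.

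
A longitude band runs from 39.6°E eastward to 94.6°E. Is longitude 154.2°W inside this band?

No

Band width going east from +39.6° to +94.6°: ((94.6 − 39.6) mod 360) = 55.0°.
Offset of -154.2° east of the west edge: ((-154.2 − 39.6) mod 360) = 166.2°.
166.2° > 55.0° ⇒ outside.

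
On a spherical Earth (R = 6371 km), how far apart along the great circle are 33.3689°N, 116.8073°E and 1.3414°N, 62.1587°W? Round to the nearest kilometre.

16154 km

Δλ = -62.1587 − 116.8073 = -178.9660°.
Δφ = 1.3414 − 33.3689 = -32.0275°.
a = sin²(Δφ/2) + cos φ₁ · cos φ₂ · sin²(Δλ/2) = 0.910953.
c = 2·atan2(√a, √(1−a)) = 2.53554 rad → d = 6371·c ≈ 16153.96 km.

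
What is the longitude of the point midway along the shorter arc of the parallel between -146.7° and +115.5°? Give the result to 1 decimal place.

Signed shortest Δλ from -146.7° to +115.5° is -97.8°.
Midpoint longitude = -146.7° + (-97.8°)/2 = -146.7° − 48.9° = -195.6°.
Normalise into (−180°, 180°]: +164.4°.
(The naïve average (-146.7 + +115.5)/2 = -15.6° is on the wrong side of the globe.)

+164.4°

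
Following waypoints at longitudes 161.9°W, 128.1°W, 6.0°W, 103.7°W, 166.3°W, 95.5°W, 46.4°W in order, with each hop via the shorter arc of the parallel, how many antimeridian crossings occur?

Leg 1: -161.9° → -128.1°, shortest Δλ = 33.8° (east) — does not cross 180°.
Leg 2: -128.1° → -6.0°, shortest Δλ = 122.1° (east) — does not cross 180°.
Leg 3: -6.0° → -103.7°, shortest Δλ = -97.7° (west) — does not cross 180°.
Leg 4: -103.7° → -166.3°, shortest Δλ = -62.6° (west) — does not cross 180°.
Leg 5: -166.3° → -95.5°, shortest Δλ = 70.8° (east) — does not cross 180°.
Leg 6: -95.5° → -46.4°, shortest Δλ = 49.1° (east) — does not cross 180°.
Total crossings: 0.

0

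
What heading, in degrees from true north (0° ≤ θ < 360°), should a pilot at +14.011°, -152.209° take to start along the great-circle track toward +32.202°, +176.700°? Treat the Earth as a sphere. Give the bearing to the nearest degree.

308°

Δλ = 176.700 − -152.209 = 328.909°; wrapped into (−180°, 180°]: -31.091°.
θ = atan2( sin Δλ · cos φ₂ , cos φ₁ · sin φ₂ − sin φ₁ · cos φ₂ · cos Δλ )
  = atan2(-0.43696, 0.34162) = -51.982° → normalised to [0°, 360°): 308.018°.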